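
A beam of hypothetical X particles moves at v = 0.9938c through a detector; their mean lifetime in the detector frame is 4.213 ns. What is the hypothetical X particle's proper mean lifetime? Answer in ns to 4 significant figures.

τ₀ ≈ 0.4684 ns

γ = 1/√(1 − 0.9938²) = 8.99422
Proper time: τ₀ = Δt/γ = 4.213/8.99422 = 0.4684 ns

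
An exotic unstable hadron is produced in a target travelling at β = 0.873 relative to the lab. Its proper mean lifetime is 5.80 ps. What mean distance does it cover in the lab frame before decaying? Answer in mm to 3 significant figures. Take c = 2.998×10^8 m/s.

d ≈ 3.11 mm

γ = 1/√(1 − 0.873²) = 2.0504
Dilated lifetime: Δt = γτ₀ = 2.0504 × 5.80 ps = 11.892 ps
d = vΔt = 0.873c × 11.892 ps = 2.6173×10^8 m/s × 1.1892×10^-11 s = 3.11 mm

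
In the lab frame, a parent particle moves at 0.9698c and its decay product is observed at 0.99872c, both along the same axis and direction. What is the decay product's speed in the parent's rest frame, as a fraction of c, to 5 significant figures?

Inverse velocity addition: u' = (u − v)/(1 − uv/c²)
= (0.99872 − 0.9698)/(1 − 0.99872×0.9698) = 0.028920/0.03144134 = 0.91981

u' ≈ 0.91981c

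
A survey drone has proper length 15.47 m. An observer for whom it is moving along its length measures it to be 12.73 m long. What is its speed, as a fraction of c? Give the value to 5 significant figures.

β ≈ 0.56821

γ = L₀/L = 15.47/12.73 = 1.215240
β = √(1 − 1/γ²) = 0.56821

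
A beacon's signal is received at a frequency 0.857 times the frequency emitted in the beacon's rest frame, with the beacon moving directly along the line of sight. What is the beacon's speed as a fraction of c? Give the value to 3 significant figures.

f_obs/f_src = √((1−β)/(1+β)) = 0.857  ⇒  (1−β)/(1+β) = 0.73445
β = |1 − D²|/(1 + D²) = |1 − 0.73445|/(1 + 0.73445) = 0.153

β ≈ 0.153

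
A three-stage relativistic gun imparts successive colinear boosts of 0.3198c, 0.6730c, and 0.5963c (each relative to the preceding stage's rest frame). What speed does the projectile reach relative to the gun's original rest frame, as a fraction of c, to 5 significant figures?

Compose boost 2: (0.6730 + 0.3198)/(1 + 0.6730×0.3198) = 0.99280/1.215225 = 0.8169678
Compose boost 3: (0.5963 + 0.8169678)/(1 + 0.5963×0.8169678) = 1.413268/1.487158 = 0.95031

u ≈ 0.95031c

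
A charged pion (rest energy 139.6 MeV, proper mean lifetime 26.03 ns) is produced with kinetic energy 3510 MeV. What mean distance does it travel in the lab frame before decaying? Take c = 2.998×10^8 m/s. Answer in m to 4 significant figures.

γ = 1 + K/(m₀c²) = 1 + 3510/139.6 = 26.1433
β = √(1 − 1/γ²) = 0.999268
Dilated lifetime: γτ₀ = 26.1433 × 26.03 ns = 680.509 ns
d = βc·γτ₀ = 0.999268 × (2.998×10^8 m/s) × 6.80509×10^-7 s = 203.9 m

d ≈ 203.9 m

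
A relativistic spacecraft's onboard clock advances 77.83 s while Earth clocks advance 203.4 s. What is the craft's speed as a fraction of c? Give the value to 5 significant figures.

β ≈ 0.92390

γ = Δt/τ₀ = 203.4/77.83 = 2.613388
β = √(1 − 1/γ²) = √(1 − 1/2.613388²) = 0.92390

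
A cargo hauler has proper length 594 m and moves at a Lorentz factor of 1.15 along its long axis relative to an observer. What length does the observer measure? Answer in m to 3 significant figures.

γ = 1.15 (given)
Length contraction: L = L₀/γ = 594/1.15 = 517 m

L ≈ 517 m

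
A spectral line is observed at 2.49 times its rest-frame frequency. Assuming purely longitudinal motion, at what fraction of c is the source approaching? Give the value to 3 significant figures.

f_obs/f_src = √((1+β)/(1−β)) = 2.49  ⇒  (1+β)/(1−β) = 6.2001
β = |1 − D²|/(1 + D²) = |1 − 6.2001|/(1 + 6.2001) = 0.722

β ≈ 0.722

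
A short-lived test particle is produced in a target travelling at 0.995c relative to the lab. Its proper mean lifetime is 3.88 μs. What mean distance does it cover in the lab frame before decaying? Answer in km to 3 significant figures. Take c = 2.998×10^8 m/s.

d ≈ 11.6 km

γ = 1/√(1 − 0.995²) = 10.013
Dilated lifetime: Δt = γτ₀ = 10.013 × 3.88 μs = 38.849 μs
d = vΔt = 0.995c × 38.849 μs = 2.9830×10^8 m/s × 3.8849×10^-5 s = 11.6 km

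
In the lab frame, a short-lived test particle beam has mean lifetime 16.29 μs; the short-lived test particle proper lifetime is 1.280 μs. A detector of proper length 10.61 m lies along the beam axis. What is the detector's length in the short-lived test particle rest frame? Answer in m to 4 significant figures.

Time dilation ⇒ γ = Δt/τ₀ = 16.29/1.280 = 12.7266
Length contraction: L = L₀/γ = 10.61/12.7266 = 0.8337 m

L ≈ 0.8337 m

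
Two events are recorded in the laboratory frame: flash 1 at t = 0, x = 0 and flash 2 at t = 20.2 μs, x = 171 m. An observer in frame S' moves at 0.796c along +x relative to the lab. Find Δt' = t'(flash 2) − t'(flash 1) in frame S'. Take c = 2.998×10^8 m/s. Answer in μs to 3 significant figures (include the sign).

Δt' ≈ 32.6 μs

γ = 1/√(1 − 0.796²) = 1.6521
Δt' = γ(Δt − vΔx/c²) = 1.6521 × (20.2 μs − 0.796×171 m / (2.998×10^8 m/s))
= 1.6521 × (19.746 μs) = 32.6 μs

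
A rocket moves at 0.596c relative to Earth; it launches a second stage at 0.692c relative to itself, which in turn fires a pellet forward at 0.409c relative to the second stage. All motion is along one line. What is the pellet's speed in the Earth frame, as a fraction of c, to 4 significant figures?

u ≈ 0.9621c

Compose boost 2: (0.692 + 0.596)/(1 + 0.692×0.596) = 1.288/1.41243 = 0.911902
Compose boost 3: (0.409 + 0.911902)/(1 + 0.409×0.911902) = 1.32090/1.37297 = 0.9621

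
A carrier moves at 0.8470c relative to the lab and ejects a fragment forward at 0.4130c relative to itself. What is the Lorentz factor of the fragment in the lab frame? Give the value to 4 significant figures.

γ ≈ 2.788

u_lab = (0.4130 + 0.8470)/(1 + 0.4130×0.8470) = 1.2600/1.349811 = 0.9334640
γ = 1/√(1 − 0.9334640²) = 2.788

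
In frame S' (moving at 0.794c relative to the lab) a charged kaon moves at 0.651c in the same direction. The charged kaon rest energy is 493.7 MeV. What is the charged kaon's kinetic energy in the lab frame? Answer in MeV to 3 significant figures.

K ≈ 1130 MeV

u_lab = (0.651 + 0.794)/(1 + 0.651×0.794) = 0.952604
γ = 1/√(1 − 0.952604²) = 3.2872
K = (γ − 1)m₀c² = (3.2872 − 1) × 493.7 = 2.2872 × 493.7 = 1130 MeV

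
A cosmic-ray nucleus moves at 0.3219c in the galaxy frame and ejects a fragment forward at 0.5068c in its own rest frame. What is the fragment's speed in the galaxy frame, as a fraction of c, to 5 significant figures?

u ≈ 0.71247c

Compose boost 2: (0.5068 + 0.3219)/(1 + 0.5068×0.3219) = 0.82870/1.163139 = 0.71247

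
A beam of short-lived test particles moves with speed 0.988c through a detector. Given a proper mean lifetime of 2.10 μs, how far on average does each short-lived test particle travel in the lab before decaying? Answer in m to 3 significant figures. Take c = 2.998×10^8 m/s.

γ = 1/√(1 − 0.988²) = 6.4744
Dilated lifetime: Δt = γτ₀ = 6.4744 × 2.10 μs = 13.596 μs
d = vΔt = 0.988c × 13.596 μs = 2.9620×10^8 m/s × 1.3596×10^-5 s = 4030 m

d ≈ 4030 m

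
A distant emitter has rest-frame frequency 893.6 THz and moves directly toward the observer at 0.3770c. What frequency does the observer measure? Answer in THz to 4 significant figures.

Relativistic Doppler: f_obs = f_src √((1+β)/(1−β))
= 893.6 × √(1.37700/0.623000) = 893.6 × 1.48670 = 1329 THz

f_obs ≈ 1329 THz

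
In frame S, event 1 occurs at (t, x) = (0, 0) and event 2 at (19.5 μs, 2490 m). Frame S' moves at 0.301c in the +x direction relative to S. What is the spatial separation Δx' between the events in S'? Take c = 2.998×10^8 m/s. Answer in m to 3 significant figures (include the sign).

γ = 1/√(1 − 0.301²) = 1.0486
Δx' = γ(Δx − vΔt) = 1.0486 × (2490 m − 0.301×(2.998×10^8 m/s)×19.5×10^-6 s)
= 1.0486 × (730.32 m) = 766 m

Δx' ≈ 766 m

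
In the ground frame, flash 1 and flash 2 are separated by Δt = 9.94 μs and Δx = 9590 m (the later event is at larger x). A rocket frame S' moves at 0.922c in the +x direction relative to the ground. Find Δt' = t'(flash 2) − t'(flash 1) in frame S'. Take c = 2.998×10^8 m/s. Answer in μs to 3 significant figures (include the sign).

γ = 1/√(1 − 0.922²) = 2.5827
Δt' = γ(Δt − vΔx/c²) = 2.5827 × (9.94 μs − 0.922×9590 m / (2.998×10^8 m/s))
= 2.5827 × (-19.553 μs) = -50.5 μs

Δt' ≈ -50.5 μs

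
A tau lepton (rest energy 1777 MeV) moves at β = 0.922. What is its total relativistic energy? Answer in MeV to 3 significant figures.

E ≈ 4590 MeV

γ = 1/√(1 − 0.922²) = 2.5827
E = γm₀c² = 2.5827 × 1777 MeV = 4590 MeV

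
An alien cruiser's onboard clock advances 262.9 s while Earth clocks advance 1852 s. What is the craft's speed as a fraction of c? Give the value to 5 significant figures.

β ≈ 0.98987

γ = Δt/τ₀ = 1852/262.9 = 7.044504
β = √(1 − 1/γ²) = √(1 − 1/7.044504²) = 0.98987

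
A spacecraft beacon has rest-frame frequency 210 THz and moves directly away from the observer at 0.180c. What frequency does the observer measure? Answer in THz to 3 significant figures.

f_obs ≈ 175 THz

Relativistic Doppler: f_obs = f_src √((1−β)/(1+β))
= 210 × √(0.82000/1.1800) = 210 × 0.83362 = 175 THz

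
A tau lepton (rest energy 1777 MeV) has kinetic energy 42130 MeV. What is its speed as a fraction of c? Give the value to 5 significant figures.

γ = 1 + K/(m₀c²) = 1 + 42130/1777 = 24.70850
β = √(1 − 1/γ²) = 0.99918

β ≈ 0.99918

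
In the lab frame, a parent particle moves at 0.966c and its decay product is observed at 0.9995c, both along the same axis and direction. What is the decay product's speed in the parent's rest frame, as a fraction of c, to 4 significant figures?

Inverse velocity addition: u' = (u − v)/(1 − uv/c²)
= (0.9995 − 0.966)/(1 − 0.9995×0.966) = 0.03350/0.0344830 = 0.9715

u' ≈ 0.9715c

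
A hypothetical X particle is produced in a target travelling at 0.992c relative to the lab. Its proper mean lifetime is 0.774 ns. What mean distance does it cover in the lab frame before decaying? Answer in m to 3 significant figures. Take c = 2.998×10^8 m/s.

γ = 1/√(1 − 0.992²) = 7.9216
Dilated lifetime: Δt = γτ₀ = 7.9216 × 0.774 ns = 6.1313 ns
d = vΔt = 0.992c × 6.1313 ns = 2.9740×10^8 m/s × 6.1313×10^-9 s = 1.82 m

d ≈ 1.82 m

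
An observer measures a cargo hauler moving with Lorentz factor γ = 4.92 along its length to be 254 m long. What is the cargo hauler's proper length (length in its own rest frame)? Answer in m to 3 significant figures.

γ = 4.92 (given)
L₀ = γL = 4.92 × 254 = 1250 m

L₀ ≈ 1250 m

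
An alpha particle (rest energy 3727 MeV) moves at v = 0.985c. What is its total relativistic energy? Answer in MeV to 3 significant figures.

E ≈ 21600 MeV

γ = 1/√(1 − 0.985²) = 5.7953
E = γm₀c² = 5.7953 × 3727 MeV = 21600 MeV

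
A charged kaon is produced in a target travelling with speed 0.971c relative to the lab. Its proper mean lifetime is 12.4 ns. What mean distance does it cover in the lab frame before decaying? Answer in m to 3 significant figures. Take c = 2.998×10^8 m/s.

γ = 1/√(1 − 0.971²) = 4.1827
Dilated lifetime: Δt = γτ₀ = 4.1827 × 12.4 ns = 51.866 ns
d = vΔt = 0.971c × 51.866 ns = 2.9111×10^8 m/s × 5.1866×10^-8 s = 15.1 m

d ≈ 15.1 m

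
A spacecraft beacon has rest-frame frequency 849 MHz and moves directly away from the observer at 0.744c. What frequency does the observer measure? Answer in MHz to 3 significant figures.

Relativistic Doppler: f_obs = f_src √((1−β)/(1+β))
= 849 × √(0.25600/1.7440) = 849 × 0.38313 = 325 MHz

f_obs ≈ 325 MHz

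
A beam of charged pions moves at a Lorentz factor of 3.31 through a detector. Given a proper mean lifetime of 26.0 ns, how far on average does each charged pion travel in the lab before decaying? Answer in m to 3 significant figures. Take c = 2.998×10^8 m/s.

β = √(1 − 1/γ²) = √(1 − 1/3.31²) = 0.95327
Dilated lifetime: Δt = γτ₀ = 3.31 × 26.0 ns = 86.060 ns
d = vΔt = 0.95327c × 86.060 ns = 2.8579×10^8 m/s × 8.6060×10^-8 s = 24.6 m

d ≈ 24.6 m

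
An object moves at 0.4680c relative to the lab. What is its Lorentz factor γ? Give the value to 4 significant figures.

γ ≈ 1.132

γ = 1/√(1 − β²) = 1/√(1 − 0.4680²) = 1/√(0.780976) = 1.132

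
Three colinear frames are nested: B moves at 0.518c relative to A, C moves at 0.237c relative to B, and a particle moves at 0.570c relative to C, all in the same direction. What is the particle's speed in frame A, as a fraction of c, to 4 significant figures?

u ≈ 0.8982c

Compose boost 2: (0.237 + 0.518)/(1 + 0.237×0.518) = 0.7550/1.12277 = 0.672446
Compose boost 3: (0.570 + 0.672446)/(1 + 0.570×0.672446) = 1.24245/1.38329 = 0.8982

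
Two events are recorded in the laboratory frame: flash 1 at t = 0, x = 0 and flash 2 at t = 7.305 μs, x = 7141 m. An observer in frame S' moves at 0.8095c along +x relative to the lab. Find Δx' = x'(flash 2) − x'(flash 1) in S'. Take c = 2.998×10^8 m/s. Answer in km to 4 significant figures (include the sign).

γ = 1/√(1 − 0.8095²) = 1.70323
Δx' = γ(Δx − vΔt) = 1.70323 × (7141 m − 0.8095×(2.998×10^8 m/s)×7.305×10^-6 s)
= 1.70323 × (5368.16 m) = 9.143 km

Δx' ≈ 9.143 km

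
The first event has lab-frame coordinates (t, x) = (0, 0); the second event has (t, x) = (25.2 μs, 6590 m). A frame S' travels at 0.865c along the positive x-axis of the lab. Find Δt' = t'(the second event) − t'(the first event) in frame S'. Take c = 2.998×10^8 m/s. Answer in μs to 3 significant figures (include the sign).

γ = 1/√(1 − 0.865²) = 1.9929
Δt' = γ(Δt − vΔx/c²) = 1.9929 × (25.2 μs − 0.865×6590 m / (2.998×10^8 m/s))
= 1.9929 × (6.1862 μs) = 12.3 μs

Δt' ≈ 12.3 μs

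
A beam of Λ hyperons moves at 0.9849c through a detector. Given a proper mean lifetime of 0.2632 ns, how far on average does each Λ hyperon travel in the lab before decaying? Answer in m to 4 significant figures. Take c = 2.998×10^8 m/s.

d ≈ 0.4489 m

γ = 1/√(1 − 0.9849²) = 5.77620
Dilated lifetime: Δt = γτ₀ = 5.77620 × 0.2632 ns = 1.52030 ns
d = vΔt = 0.9849c × 1.52030 ns = 2.95273×10^8 m/s × 1.52030×10^-9 s = 0.4489 m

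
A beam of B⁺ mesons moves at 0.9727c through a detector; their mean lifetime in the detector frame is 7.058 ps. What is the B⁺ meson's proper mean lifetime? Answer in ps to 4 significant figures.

τ₀ ≈ 1.638 ps

γ = 1/√(1 − 0.9727²) = 4.30912
Proper time: τ₀ = Δt/γ = 7.058/4.30912 = 1.638 ps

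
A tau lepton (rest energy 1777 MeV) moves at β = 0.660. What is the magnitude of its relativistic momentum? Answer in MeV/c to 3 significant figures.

p ≈ 1560 MeV/c

γ = 1/√(1 − 0.660²) = 1.3311
p = γβm₀c = 1.3311 × 0.660 × 1777 MeV/c = 1560 MeV/c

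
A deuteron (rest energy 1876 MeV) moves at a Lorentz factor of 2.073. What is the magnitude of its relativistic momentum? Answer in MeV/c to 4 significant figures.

β = √(1 − 1/γ²) = √(1 − 1/2.073²) = 0.875955
p = γβm₀c = 2.073 × 0.875955 × 1876 MeV/c = 3407 MeV/c

p ≈ 3407 MeV/c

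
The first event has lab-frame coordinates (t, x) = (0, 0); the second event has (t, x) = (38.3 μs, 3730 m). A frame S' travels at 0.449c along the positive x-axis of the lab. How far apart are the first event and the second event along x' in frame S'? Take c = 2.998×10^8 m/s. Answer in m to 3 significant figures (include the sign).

γ = 1/√(1 − 0.449²) = 1.1192
Δx' = γ(Δx − vΔt) = 1.1192 × (3730 m − 0.449×(2.998×10^8 m/s)×38.3×10^-6 s)
= 1.1192 × (-1425.6 m) = -1600 m

Δx' ≈ -1600 m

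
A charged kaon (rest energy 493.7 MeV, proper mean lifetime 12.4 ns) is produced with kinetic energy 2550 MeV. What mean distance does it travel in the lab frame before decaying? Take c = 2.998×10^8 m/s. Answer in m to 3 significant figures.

d ≈ 22.6 m

γ = 1 + K/(m₀c²) = 1 + 2550/493.7 = 6.1651
β = √(1 − 1/γ²) = 0.98676
Dilated lifetime: γτ₀ = 6.1651 × 12.4 ns = 76.447 ns
d = βc·γτ₀ = 0.98676 × (2.998×10^8 m/s) × 7.6447×10^-8 s = 22.6 m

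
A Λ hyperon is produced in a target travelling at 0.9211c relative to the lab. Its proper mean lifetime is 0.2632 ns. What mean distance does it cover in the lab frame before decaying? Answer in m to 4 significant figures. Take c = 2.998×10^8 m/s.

γ = 1/√(1 − 0.9211²) = 2.56854
Dilated lifetime: Δt = γτ₀ = 2.56854 × 0.2632 ns = 0.676040 ns
d = vΔt = 0.9211c × 0.676040 ns = 2.76146×10^8 m/s × 6.76040×10^-10 s = 0.1867 m

d ≈ 0.1867 m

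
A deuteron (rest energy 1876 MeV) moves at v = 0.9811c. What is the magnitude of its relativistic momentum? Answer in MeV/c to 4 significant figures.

p ≈ 9512 MeV/c

γ = 1/√(1 − 0.9811²) = 5.16792
p = γβm₀c = 5.16792 × 0.9811 × 1876 MeV/c = 9512 MeV/c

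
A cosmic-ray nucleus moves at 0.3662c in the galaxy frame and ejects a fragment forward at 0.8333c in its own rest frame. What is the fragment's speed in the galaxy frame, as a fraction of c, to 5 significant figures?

Compose boost 2: (0.8333 + 0.3662)/(1 + 0.8333×0.3662) = 1.1995/1.305154 = 0.91905

u ≈ 0.91905c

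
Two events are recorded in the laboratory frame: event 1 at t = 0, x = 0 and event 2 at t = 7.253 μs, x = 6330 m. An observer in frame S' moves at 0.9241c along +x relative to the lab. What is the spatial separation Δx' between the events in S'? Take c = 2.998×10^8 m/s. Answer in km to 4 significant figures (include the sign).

γ = 1/√(1 − 0.9241²) = 2.61677
Δx' = γ(Δx − vΔt) = 2.61677 × (6330 m − 0.9241×(2.998×10^8 m/s)×7.253×10^-6 s)
= 2.61677 × (4320.59 m) = 11.31 km

Δx' ≈ 11.31 km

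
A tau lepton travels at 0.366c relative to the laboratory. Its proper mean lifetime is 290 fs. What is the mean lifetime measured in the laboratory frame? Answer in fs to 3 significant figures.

Δt ≈ 312 fs

γ = 1/√(1 − 0.366²) = 1.0746
Time dilation: Δt = γτ₀ = 1.0746 × 290 fs = 312 fs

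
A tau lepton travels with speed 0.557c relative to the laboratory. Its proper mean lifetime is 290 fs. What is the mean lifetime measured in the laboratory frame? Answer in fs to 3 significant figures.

γ = 1/√(1 − 0.557²) = 1.2041
Time dilation: Δt = γτ₀ = 1.2041 × 290 fs = 349 fs

Δt ≈ 349 fs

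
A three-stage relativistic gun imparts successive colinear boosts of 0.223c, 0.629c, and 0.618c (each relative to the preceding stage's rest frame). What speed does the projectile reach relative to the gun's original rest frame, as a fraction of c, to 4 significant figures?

Compose boost 2: (0.629 + 0.223)/(1 + 0.629×0.223) = 0.8520/1.14027 = 0.747193
Compose boost 3: (0.618 + 0.747193)/(1 + 0.618×0.747193) = 1.36519/1.46177 = 0.9339

u ≈ 0.9339c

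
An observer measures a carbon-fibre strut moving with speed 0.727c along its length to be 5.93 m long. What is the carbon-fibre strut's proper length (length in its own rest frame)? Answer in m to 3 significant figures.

L₀ ≈ 8.64 m

γ = 1/√(1 − 0.727²) = 1.4564
L₀ = γL = 1.4564 × 5.93 = 8.64 m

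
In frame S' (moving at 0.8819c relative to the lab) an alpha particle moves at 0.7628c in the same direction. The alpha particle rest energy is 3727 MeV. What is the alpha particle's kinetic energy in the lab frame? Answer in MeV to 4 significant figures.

K ≈ 16720 MeV

u_lab = (0.7628 + 0.8819)/(1 + 0.7628×0.8819) = 0.9832528
γ = 1/√(1 − 0.9832528²) = 5.48706
K = (γ − 1)m₀c² = (5.48706 − 1) × 3727 = 4.48706 × 3727 = 16720 MeV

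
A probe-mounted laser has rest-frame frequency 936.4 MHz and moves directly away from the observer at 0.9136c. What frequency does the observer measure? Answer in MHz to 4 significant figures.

Relativistic Doppler: f_obs = f_src √((1−β)/(1+β))
= 936.4 × √(0.0864000/1.91360) = 936.4 × 0.212486 = 199.0 MHz

f_obs ≈ 199.0 MHz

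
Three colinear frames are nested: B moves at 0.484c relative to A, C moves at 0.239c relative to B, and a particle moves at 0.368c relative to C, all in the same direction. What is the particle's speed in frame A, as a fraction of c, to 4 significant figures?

u ≈ 0.8204c

Compose boost 2: (0.239 + 0.484)/(1 + 0.239×0.484) = 0.7230/1.11568 = 0.648038
Compose boost 3: (0.368 + 0.648038)/(1 + 0.368×0.648038) = 1.01604/1.23848 = 0.8204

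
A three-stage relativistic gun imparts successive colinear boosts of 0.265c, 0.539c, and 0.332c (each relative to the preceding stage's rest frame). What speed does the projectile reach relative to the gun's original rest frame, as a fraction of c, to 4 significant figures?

Compose boost 2: (0.539 + 0.265)/(1 + 0.539×0.265) = 0.8040/1.14284 = 0.703514
Compose boost 3: (0.332 + 0.703514)/(1 + 0.332×0.703514) = 1.03551/1.23357 = 0.8394

u ≈ 0.8394c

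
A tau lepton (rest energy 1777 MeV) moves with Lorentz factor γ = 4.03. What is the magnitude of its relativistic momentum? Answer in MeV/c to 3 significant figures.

β = √(1 − 1/γ²) = √(1 − 1/4.03²) = 0.96872
p = γβm₀c = 4.03 × 0.96872 × 1777 MeV/c = 6940 MeV/c

p ≈ 6940 MeV/c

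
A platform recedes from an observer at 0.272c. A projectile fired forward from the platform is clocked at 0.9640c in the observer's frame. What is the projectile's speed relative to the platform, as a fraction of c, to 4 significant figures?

u' ≈ 0.9379c

Inverse velocity addition: u' = (u − v)/(1 − uv/c²)
= (0.9640 − 0.272)/(1 − 0.9640×0.272) = 0.6920/0.737792 = 0.9379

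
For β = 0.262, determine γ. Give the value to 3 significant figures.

γ ≈ 1.04

γ = 1/√(1 − β²) = 1/√(1 − 0.262²) = 1/√(0.93136) = 1.04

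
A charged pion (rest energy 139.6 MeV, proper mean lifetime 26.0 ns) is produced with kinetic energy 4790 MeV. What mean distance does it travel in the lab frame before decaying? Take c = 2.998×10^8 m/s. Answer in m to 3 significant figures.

γ = 1 + K/(m₀c²) = 1 + 4790/139.6 = 35.312
β = √(1 − 1/γ²) = 0.99960
Dilated lifetime: γτ₀ = 35.312 × 26.0 ns = 918.12 ns
d = βc·γτ₀ = 0.99960 × (2.998×10^8 m/s) × 9.1812×10^-7 s = 275 m

d ≈ 275 m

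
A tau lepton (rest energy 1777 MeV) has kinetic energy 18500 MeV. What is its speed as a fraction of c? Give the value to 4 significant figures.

γ = 1 + K/(m₀c²) = 1 + 18500/1777 = 11.4108
β = √(1 − 1/γ²) = 0.9962

β ≈ 0.9962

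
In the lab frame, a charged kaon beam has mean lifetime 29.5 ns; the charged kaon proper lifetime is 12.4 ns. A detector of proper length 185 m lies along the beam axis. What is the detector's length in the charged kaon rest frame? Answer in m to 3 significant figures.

L ≈ 77.8 m

Time dilation ⇒ γ = Δt/τ₀ = 29.5/12.4 = 2.3790
Length contraction: L = L₀/γ = 185/2.3790 = 77.8 m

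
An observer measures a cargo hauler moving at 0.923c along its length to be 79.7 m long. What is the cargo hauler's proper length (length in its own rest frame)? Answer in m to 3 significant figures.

γ = 1/√(1 − 0.923²) = 2.5988
L₀ = γL = 2.5988 × 79.7 = 207 m

L₀ ≈ 207 m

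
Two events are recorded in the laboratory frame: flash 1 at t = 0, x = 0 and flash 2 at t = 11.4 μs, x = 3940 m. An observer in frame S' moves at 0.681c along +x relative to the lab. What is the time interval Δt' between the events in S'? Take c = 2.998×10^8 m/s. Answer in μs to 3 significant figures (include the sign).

γ = 1/√(1 − 0.681²) = 1.3656
Δt' = γ(Δt − vΔx/c²) = 1.3656 × (11.4 μs − 0.681×3940 m / (2.998×10^8 m/s))
= 1.3656 × (2.4502 μs) = 3.35 μs

Δt' ≈ 3.35 μs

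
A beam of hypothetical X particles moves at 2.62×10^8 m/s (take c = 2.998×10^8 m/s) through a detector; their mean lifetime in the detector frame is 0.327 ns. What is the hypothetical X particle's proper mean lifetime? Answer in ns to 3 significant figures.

β = v/c = 2.62×10^8 / 2.998×10^8 = 0.87392
γ = 1/√(1 − 0.87392²) = 2.0573
Proper time: τ₀ = Δt/γ = 0.327/2.0573 = 0.159 ns

τ₀ ≈ 0.159 ns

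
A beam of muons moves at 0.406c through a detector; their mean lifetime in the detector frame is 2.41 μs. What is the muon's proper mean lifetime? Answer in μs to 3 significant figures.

γ = 1/√(1 − 0.406²) = 1.0942
Proper time: τ₀ = Δt/γ = 2.41/1.0942 = 2.20 μs

τ₀ ≈ 2.20 μs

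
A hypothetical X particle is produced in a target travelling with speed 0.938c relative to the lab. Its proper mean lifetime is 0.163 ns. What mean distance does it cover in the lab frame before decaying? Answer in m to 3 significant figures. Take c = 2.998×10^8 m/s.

γ = 1/√(1 − 0.938²) = 2.8849
Dilated lifetime: Δt = γτ₀ = 2.8849 × 0.163 ns = 0.47023 ns
d = vΔt = 0.938c × 0.47023 ns = 2.8121×10^8 m/s × 4.7023×10^-10 s = 0.132 m

d ≈ 0.132 m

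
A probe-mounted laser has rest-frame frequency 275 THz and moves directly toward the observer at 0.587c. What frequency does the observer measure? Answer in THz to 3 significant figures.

f_obs ≈ 539 THz

Relativistic Doppler: f_obs = f_src √((1+β)/(1−β))
= 275 × √(1.5870/0.41300) = 275 × 1.9603 = 539 THz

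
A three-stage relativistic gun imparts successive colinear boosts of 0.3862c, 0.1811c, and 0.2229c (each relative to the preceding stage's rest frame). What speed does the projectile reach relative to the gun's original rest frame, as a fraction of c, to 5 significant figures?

u ≈ 0.67352c

Compose boost 2: (0.1811 + 0.3862)/(1 + 0.1811×0.3862) = 0.56730/1.069941 = 0.5302162
Compose boost 3: (0.2229 + 0.5302162)/(1 + 0.2229×0.5302162) = 0.7531162/1.118185 = 0.67352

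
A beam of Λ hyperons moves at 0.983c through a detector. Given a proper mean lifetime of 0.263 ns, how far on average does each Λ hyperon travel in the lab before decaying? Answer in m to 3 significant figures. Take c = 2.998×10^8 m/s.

γ = 1/√(1 − 0.983²) = 5.4465
Dilated lifetime: Δt = γτ₀ = 5.4465 × 0.263 ns = 1.4324 ns
d = vΔt = 0.983c × 1.4324 ns = 2.9470×10^8 m/s × 1.4324×10^-9 s = 0.422 m

d ≈ 0.422 m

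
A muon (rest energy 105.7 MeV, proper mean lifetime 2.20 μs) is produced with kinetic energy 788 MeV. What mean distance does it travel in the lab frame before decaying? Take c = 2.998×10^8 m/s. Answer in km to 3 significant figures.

d ≈ 5.54 km

γ = 1 + K/(m₀c²) = 1 + 788/105.7 = 8.4551
β = √(1 − 1/γ²) = 0.99298
Dilated lifetime: γτ₀ = 8.4551 × 2.20 μs = 18.601 μs
d = βc·γτ₀ = 0.99298 × (2.998×10^8 m/s) × 1.8601×10^-5 s = 5.54 km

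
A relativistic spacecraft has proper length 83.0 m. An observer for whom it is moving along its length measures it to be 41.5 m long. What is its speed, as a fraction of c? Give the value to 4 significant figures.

γ = L₀/L = 83.0/41.5 = 2.00000
β = √(1 − 1/γ²) = 0.8660

β ≈ 0.8660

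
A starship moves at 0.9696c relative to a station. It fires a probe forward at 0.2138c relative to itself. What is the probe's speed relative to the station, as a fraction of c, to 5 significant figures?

u ≈ 0.98020c

Relativistic velocity addition: u = (u' + v)/(1 + u'v/c²)
= (0.2138 + 0.9696)/(1 + 0.2138×0.9696) = 1.1834/1.207300 = 0.98020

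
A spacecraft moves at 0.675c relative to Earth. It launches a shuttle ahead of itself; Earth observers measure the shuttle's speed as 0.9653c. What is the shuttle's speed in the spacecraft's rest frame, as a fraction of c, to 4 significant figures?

Inverse velocity addition: u' = (u − v)/(1 − uv/c²)
= (0.9653 − 0.675)/(1 − 0.9653×0.675) = 0.2903/0.348422 = 0.8332

u' ≈ 0.8332c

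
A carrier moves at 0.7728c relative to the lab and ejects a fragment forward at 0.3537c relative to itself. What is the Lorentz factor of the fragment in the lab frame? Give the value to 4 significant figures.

u_lab = (0.3537 + 0.7728)/(1 + 0.3537×0.7728) = 1.1265/1.273339 = 0.8846817
γ = 1/√(1 − 0.8846817²) = 2.145

γ ≈ 2.145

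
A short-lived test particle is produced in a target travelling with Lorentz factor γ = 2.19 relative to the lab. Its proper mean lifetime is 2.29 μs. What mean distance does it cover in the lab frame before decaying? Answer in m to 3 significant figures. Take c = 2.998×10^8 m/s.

d ≈ 1340 m

β = √(1 − 1/γ²) = √(1 − 1/2.19²) = 0.88966
Dilated lifetime: Δt = γτ₀ = 2.19 × 2.29 μs = 5.0151 μs
d = vΔt = 0.88966c × 5.0151 μs = 2.6672×10^8 m/s × 5.0151×10^-6 s = 1340 m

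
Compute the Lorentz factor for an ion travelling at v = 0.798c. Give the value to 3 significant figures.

γ = 1/√(1 − β²) = 1/√(1 − 0.798²) = 1/√(0.36320) = 1.66

γ ≈ 1.66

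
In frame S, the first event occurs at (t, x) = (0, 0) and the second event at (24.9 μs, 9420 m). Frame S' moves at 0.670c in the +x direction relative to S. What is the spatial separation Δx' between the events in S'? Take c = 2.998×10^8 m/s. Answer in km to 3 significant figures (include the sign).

γ = 1/√(1 − 0.670²) = 1.3471
Δx' = γ(Δx − vΔt) = 1.3471 × (9420 m − 0.670×(2.998×10^8 m/s)×24.9×10^-6 s)
= 1.3471 × (4418.4 m) = 5.95 km

Δx' ≈ 5.95 km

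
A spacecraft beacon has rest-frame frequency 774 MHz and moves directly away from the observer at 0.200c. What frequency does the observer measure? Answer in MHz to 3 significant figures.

f_obs ≈ 632 MHz

Relativistic Doppler: f_obs = f_src √((1−β)/(1+β))
= 774 × √(0.80000/1.2000) = 774 × 0.81650 = 632 MHz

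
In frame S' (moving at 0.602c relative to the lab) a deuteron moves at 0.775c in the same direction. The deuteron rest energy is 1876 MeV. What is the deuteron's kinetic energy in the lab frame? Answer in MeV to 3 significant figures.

u_lab = (0.775 + 0.602)/(1 + 0.775×0.602) = 0.938938
γ = 1/√(1 − 0.938938²) = 2.9063
K = (γ − 1)m₀c² = (2.9063 − 1) × 1876 = 1.9063 × 1876 = 3580 MeV

K ≈ 3580 MeV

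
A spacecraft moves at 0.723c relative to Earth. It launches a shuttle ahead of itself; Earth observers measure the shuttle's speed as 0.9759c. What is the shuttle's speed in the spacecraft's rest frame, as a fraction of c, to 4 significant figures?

Inverse velocity addition: u' = (u − v)/(1 − uv/c²)
= (0.9759 − 0.723)/(1 − 0.9759×0.723) = 0.2529/0.294424 = 0.8590

u' ≈ 0.8590c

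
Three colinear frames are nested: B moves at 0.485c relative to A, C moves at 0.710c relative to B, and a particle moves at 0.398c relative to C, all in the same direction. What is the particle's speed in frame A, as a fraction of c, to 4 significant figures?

u ≈ 0.9506c

Compose boost 2: (0.710 + 0.485)/(1 + 0.710×0.485) = 1.195/1.34435 = 0.888905
Compose boost 3: (0.398 + 0.888905)/(1 + 0.398×0.888905) = 1.28691/1.35378 = 0.9506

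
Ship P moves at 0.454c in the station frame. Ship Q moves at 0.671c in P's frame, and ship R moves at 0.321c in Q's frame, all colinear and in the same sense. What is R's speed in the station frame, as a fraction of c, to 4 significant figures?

u ≈ 0.9268c

Compose boost 2: (0.671 + 0.454)/(1 + 0.671×0.454) = 1.125/1.30463 = 0.862311
Compose boost 3: (0.321 + 0.862311)/(1 + 0.321×0.862311) = 1.18331/1.27680 = 0.9268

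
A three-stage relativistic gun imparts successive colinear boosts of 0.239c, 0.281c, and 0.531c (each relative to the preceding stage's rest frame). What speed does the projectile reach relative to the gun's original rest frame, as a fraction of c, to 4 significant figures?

u ≈ 0.8090c

Compose boost 2: (0.281 + 0.239)/(1 + 0.281×0.239) = 0.5200/1.06716 = 0.487275
Compose boost 3: (0.531 + 0.487275)/(1 + 0.531×0.487275) = 1.01828/1.25874 = 0.8090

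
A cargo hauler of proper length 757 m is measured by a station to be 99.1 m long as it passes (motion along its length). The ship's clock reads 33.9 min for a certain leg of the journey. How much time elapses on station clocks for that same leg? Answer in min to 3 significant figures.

Δt ≈ 259 min

Length contraction ⇒ γ = L₀/L = 757/99.1 = 7.6387
Time dilation: Δt = γτ₀ = 7.6387 × 33.9 min = 259 min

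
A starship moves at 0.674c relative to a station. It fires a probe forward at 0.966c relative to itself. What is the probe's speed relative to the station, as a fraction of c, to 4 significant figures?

Relativistic velocity addition: u = (u' + v)/(1 + u'v/c²)
= (0.966 + 0.674)/(1 + 0.966×0.674) = 1.640/1.65108 = 0.9933

u ≈ 0.9933c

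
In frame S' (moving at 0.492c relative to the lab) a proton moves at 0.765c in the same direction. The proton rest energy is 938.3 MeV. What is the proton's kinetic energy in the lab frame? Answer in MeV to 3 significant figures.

K ≈ 1370 MeV

u_lab = (0.765 + 0.492)/(1 + 0.765×0.492) = 0.913265
γ = 1/√(1 − 0.913265²) = 2.4548
K = (γ − 1)m₀c² = (2.4548 − 1) × 938.3 = 1.4548 × 938.3 = 1370 MeV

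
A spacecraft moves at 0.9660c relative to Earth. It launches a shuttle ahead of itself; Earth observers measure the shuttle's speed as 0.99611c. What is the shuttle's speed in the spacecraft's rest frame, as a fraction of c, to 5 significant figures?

u' ≈ 0.79745c

Inverse velocity addition: u' = (u − v)/(1 − uv/c²)
= (0.99611 − 0.9660)/(1 − 0.99611×0.9660) = 0.030110/0.03775774 = 0.79745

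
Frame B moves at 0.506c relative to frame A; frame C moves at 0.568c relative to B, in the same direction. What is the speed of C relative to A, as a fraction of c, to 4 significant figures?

Compose boost 2: (0.568 + 0.506)/(1 + 0.568×0.506) = 1.074/1.28741 = 0.8342

u ≈ 0.8342c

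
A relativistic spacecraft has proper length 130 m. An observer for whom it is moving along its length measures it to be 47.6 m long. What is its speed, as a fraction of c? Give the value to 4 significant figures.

γ = L₀/L = 130/47.6 = 2.73109
β = √(1 − 1/γ²) = 0.9306

β ≈ 0.9306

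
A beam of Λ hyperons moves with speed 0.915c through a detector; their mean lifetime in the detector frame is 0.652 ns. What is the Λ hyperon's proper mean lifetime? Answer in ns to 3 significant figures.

γ = 1/√(1 − 0.915²) = 2.4786
Proper time: τ₀ = Δt/γ = 0.652/2.4786 = 0.263 ns

τ₀ ≈ 0.263 ns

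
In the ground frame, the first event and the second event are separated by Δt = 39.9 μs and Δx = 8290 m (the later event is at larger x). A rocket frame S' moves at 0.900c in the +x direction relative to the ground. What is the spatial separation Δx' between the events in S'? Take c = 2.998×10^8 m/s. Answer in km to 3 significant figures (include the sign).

γ = 1/√(1 − 0.900²) = 2.2942
Δx' = γ(Δx − vΔt) = 2.2942 × (8290 m − 0.900×(2.998×10^8 m/s)×39.9×10^-6 s)
= 2.2942 × (-2475.8 m) = -5.68 km

Δx' ≈ -5.68 km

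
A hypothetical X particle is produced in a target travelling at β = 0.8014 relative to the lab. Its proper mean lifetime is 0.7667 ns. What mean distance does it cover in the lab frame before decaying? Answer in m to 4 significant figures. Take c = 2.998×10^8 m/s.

d ≈ 0.3080 m

γ = 1/√(1 − 0.8014²) = 1.67188
Dilated lifetime: Δt = γτ₀ = 1.67188 × 0.7667 ns = 1.28183 ns
d = vΔt = 0.8014c × 1.28183 ns = 2.40260×10^8 m/s × 1.28183×10^-9 s = 0.3080 m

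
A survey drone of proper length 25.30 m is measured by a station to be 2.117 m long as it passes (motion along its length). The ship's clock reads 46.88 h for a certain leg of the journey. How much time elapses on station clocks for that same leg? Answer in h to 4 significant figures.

Length contraction ⇒ γ = L₀/L = 25.30/2.117 = 11.9509
Time dilation: Δt = γτ₀ = 11.9509 × 46.88 h = 560.3 h

Δt ≈ 560.3 h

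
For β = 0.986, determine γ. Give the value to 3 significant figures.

γ = 1/√(1 − β²) = 1/√(1 − 0.986²) = 1/√(0.027804) = 6.00

γ ≈ 6.00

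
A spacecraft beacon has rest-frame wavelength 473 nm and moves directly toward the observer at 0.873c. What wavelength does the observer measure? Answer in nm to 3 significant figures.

λ_obs ≈ 123 nm

Relativistic Doppler: λ_obs = λ_src √((1−β)/(1+β))
= 473 × √(0.12700/1.8730) = 473 × 0.26040 = 123 nm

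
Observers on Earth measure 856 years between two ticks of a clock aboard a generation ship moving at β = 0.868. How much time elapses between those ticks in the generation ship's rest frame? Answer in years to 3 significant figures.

τ₀ ≈ 425 years

γ = 1/√(1 − 0.868²) = 2.0138
Proper time: τ₀ = Δt/γ = 856/2.0138 = 425 years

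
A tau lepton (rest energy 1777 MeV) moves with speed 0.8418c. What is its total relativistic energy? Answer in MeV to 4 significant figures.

γ = 1/√(1 − 0.8418²) = 1.85257
E = γm₀c² = 1.85257 × 1777 MeV = 3292 MeV

E ≈ 3292 MeV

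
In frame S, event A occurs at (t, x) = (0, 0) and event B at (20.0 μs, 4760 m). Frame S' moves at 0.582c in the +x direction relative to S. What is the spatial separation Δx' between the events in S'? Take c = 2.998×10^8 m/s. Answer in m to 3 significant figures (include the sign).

Δx' ≈ 1560 m

γ = 1/√(1 − 0.582²) = 1.2297
Δx' = γ(Δx − vΔt) = 1.2297 × (4760 m − 0.582×(2.998×10^8 m/s)×20.0×10^-6 s)
= 1.2297 × (1270.3 m) = 1560 m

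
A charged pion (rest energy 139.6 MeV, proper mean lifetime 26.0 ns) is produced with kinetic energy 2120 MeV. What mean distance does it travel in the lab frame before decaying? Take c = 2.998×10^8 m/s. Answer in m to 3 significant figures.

d ≈ 126 m

γ = 1 + K/(m₀c²) = 1 + 2120/139.6 = 16.186
β = √(1 − 1/γ²) = 0.99809
Dilated lifetime: γτ₀ = 16.186 × 26.0 ns = 420.84 ns
d = βc·γτ₀ = 0.99809 × (2.998×10^8 m/s) × 4.2084×10^-7 s = 126 m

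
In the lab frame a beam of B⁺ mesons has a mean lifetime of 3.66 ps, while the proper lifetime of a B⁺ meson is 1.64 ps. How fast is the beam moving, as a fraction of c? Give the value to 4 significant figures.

β ≈ 0.8940

γ = Δt/τ₀ = 3.66/1.64 = 2.23171
β = √(1 − 1/γ²) = √(1 − 1/2.23171²) = 0.8940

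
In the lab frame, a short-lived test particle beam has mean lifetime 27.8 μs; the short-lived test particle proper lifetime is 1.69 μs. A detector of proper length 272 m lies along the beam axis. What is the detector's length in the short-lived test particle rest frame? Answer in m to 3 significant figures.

L ≈ 16.5 m

Time dilation ⇒ γ = Δt/τ₀ = 27.8/1.69 = 16.450
Length contraction: L = L₀/γ = 272/16.450 = 16.5 m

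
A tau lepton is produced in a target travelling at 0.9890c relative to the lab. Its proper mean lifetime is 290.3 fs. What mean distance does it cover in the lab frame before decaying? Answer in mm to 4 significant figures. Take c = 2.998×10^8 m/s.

γ = 1/√(1 − 0.9890²) = 6.76062
Dilated lifetime: Δt = γτ₀ = 6.76062 × 290.3 fs = 1962.61 fs
d = vΔt = 0.9890c × 1962.61 fs = 2.96502×10^8 m/s × 1.96261×10^-12 s = 0.5819 mm

d ≈ 0.5819 mm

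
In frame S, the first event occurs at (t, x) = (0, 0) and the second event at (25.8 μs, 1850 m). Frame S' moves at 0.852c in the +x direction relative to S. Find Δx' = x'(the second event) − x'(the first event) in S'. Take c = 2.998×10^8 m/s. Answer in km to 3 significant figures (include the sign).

Δx' ≈ -9.05 km

γ = 1/√(1 − 0.852²) = 1.9101
Δx' = γ(Δx − vΔt) = 1.9101 × (1850 m − 0.852×(2.998×10^8 m/s)×25.8×10^-6 s)
= 1.9101 × (-4740.1 m) = -9.05 km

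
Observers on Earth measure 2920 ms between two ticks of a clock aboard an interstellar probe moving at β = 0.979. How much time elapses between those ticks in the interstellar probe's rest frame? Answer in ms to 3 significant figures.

τ₀ ≈ 595 ms

γ = 1/√(1 − 0.979²) = 4.9053
Proper time: τ₀ = Δt/γ = 2920/4.9053 = 595 ms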